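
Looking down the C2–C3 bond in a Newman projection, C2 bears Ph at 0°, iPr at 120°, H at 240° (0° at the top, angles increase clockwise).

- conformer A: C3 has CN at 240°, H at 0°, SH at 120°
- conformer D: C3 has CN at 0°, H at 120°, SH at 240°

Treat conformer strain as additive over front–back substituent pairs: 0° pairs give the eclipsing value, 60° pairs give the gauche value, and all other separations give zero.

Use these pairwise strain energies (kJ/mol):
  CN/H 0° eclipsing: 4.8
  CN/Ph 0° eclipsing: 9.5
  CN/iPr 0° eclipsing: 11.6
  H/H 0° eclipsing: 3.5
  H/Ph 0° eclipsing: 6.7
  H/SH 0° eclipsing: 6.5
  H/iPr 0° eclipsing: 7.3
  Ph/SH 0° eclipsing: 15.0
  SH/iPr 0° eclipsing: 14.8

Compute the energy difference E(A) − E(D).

A (eclipsed): Ph(0°)/H(0°) eclipsed 6.7; iPr(120°)/SH(120°) eclipsed 14.8; H(240°)/CN(240°) eclipsed 4.8 → 26.3 kJ/mol.
D (eclipsed): Ph(0°)/CN(0°) eclipsed 9.5; iPr(120°)/H(120°) eclipsed 7.3; H(240°)/SH(240°) eclipsed 6.5 → 23.3 kJ/mol.
E(A) − E(D) = 26.3 − 23.3 = +3.0 kJ/mol.

+3.0 kJ/mol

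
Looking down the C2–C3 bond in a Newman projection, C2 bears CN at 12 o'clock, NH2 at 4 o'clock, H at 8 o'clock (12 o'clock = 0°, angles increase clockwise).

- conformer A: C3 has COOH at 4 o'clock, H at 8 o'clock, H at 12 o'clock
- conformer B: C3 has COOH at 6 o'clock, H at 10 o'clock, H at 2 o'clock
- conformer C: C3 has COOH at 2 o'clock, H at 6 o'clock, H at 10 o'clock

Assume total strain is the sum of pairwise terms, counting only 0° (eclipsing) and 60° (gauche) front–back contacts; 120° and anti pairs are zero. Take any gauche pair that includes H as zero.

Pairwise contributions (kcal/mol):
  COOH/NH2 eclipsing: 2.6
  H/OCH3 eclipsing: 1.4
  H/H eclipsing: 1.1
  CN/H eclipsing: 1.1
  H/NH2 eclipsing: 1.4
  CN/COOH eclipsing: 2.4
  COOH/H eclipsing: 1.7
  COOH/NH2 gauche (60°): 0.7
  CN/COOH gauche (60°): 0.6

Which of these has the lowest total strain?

A (eclipsed): CN(0°)/H(0°) eclipsed 1.1; NH2(120°)/COOH(120°) eclipsed 2.6; H(240°)/H(240°) eclipsed 1.1 → 4.8 kcal/mol.
B (staggered): NH2(120°)/COOH(180°) gauche 0.7 → 0.7 kcal/mol.
C (staggered): CN(0°)/COOH(60°) gauche 0.6; NH2(120°)/COOH(60°) gauche 0.7 → 1.3 kcal/mol.
B has the lowest total (0.7 kcal/mol).

B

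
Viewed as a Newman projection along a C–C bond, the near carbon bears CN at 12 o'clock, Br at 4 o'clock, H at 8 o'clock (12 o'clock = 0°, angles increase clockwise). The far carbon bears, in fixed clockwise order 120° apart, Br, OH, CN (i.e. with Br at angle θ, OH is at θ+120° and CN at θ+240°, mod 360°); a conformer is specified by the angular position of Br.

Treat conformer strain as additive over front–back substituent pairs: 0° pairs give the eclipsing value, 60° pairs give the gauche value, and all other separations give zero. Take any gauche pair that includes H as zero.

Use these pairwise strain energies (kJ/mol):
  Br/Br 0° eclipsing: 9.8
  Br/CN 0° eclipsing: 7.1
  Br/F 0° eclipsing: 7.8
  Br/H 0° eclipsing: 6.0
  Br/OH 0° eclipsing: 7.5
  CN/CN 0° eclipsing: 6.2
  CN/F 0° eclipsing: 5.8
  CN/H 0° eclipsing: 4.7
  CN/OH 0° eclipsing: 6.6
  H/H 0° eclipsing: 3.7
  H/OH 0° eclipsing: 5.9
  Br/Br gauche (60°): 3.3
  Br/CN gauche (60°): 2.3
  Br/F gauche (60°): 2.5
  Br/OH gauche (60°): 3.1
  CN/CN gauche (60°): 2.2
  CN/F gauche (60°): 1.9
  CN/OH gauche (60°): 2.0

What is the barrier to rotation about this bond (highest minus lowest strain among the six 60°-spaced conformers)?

Br at 0° is eclipsed. CN at 0° is eclipsed with Br at 0° (7.1); Br at 120° is eclipsed with OH at 120° (7.5); H at 240° is eclipsed with CN at 240° (4.7). Total 19.3 kJ/mol.
Br at 60° is staggered. CN at 0° is gauche with Br at 60° (2.3); CN at 0° is gauche with CN at 300° (2.2); Br at 120° is gauche with Br at 60° (3.3); Br at 120° is gauche with OH at 180° (3.1). Total 10.9 kJ/mol.
Br at 120° is eclipsed. CN at 0° is eclipsed with CN at 0° (6.2); Br at 120° is eclipsed with Br at 120° (9.8); H at 240° is eclipsed with OH at 240° (5.9). Total 21.9 kJ/mol.
Br at 180° is staggered. CN at 0° is gauche with OH at 300° (2.0); CN at 0° is gauche with CN at 60° (2.2); Br at 120° is gauche with Br at 180° (3.3); Br at 120° is gauche with CN at 60° (2.3). Total 9.8 kJ/mol.
Br at 240° is eclipsed. CN at 0° is eclipsed with OH at 0° (6.6); Br at 120° is eclipsed with CN at 120° (7.1); H at 240° is eclipsed with Br at 240° (6.0). Total 19.7 kJ/mol.
Br at 300° is staggered. CN at 0° is gauche with Br at 300° (2.3); CN at 0° is gauche with OH at 60° (2.0); Br at 120° is gauche with OH at 60° (3.1); Br at 120° is gauche with CN at 180° (2.3). Total 9.7 kJ/mol.
Max at 120° (21.9 kJ/mol), min at 300° (9.7 kJ/mol); barrier = 12.2 kJ/mol.

12.2 kJ/mol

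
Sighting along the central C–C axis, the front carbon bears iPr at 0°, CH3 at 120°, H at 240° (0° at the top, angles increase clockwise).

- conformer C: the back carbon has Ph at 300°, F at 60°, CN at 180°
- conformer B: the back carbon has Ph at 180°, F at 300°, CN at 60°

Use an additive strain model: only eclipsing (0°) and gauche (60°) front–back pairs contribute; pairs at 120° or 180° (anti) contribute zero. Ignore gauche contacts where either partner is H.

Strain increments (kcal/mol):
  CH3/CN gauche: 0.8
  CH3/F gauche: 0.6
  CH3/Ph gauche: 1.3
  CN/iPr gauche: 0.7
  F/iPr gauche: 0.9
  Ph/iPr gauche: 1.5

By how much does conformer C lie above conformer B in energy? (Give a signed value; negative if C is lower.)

C (staggered): iPr–Ph gauche, iPr–F gauche, CH3–F gauche, CH3–CN gauche; 1.5 + 0.9 + 0.6 + 0.8 = 3.8 kcal/mol.
B (staggered): iPr–F gauche, iPr–CN gauche, CH3–Ph gauche, CH3–CN gauche; 0.9 + 0.7 + 1.3 + 0.8 = 3.7 kcal/mol.
E(C) − E(B) = 3.8 − 3.7 = +0.1 kcal/mol.

+0.1 kcal/mol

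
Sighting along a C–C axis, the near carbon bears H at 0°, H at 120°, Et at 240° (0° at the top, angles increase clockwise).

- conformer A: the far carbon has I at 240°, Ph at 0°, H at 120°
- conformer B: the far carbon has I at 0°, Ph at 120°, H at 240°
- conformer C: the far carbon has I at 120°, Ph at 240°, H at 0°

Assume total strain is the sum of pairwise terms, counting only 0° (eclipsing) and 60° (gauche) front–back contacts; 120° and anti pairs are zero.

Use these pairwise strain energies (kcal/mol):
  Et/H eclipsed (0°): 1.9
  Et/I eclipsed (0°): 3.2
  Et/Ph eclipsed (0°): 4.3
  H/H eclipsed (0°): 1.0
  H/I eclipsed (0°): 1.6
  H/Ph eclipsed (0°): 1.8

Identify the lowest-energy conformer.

A is eclipsed. H at 0° is eclipsed with Ph at 0° (1.8); H at 120° is eclipsed with H at 120° (1.0); Et at 240° is eclipsed with I at 240° (3.2). Total 6.0 kcal/mol.
B is eclipsed. H at 0° is eclipsed with I at 0° (1.6); H at 120° is eclipsed with Ph at 120° (1.8); Et at 240° is eclipsed with H at 240° (1.9). Total 5.3 kcal/mol.
C is eclipsed. H at 0° is eclipsed with H at 0° (1.0); H at 120° is eclipsed with I at 120° (1.6); Et at 240° is eclipsed with Ph at 240° (4.3). Total 6.9 kcal/mol.
B has the lowest total (5.3 kcal/mol).

B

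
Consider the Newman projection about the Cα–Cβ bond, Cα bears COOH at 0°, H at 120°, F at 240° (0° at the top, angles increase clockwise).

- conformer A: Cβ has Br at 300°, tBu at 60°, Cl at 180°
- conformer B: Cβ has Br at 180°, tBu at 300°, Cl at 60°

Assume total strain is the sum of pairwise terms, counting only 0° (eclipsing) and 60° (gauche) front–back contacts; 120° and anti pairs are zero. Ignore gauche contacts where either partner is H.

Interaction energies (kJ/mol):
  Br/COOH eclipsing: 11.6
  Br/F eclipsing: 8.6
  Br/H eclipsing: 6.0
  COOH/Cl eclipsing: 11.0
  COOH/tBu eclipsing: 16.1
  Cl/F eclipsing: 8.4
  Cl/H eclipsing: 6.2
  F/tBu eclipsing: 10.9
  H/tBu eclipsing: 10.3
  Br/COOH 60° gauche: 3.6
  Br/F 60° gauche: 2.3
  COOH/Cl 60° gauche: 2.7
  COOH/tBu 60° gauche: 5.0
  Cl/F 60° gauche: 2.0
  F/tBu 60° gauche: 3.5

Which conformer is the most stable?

A

A is staggered. COOH at 0° is gauche with Br at 300° (3.6); COOH at 0° is gauche with tBu at 60° (5.0); F at 240° is gauche with Br at 300° (2.3); F at 240° is gauche with Cl at 180° (2.0). Total 12.9 kJ/mol.
B is staggered. COOH at 0° is gauche with tBu at 300° (5.0); COOH at 0° is gauche with Cl at 60° (2.7); F at 240° is gauche with Br at 180° (2.3); F at 240° is gauche with tBu at 300° (3.5). Total 13.5 kJ/mol.
A has the lowest total (12.9 kJ/mol).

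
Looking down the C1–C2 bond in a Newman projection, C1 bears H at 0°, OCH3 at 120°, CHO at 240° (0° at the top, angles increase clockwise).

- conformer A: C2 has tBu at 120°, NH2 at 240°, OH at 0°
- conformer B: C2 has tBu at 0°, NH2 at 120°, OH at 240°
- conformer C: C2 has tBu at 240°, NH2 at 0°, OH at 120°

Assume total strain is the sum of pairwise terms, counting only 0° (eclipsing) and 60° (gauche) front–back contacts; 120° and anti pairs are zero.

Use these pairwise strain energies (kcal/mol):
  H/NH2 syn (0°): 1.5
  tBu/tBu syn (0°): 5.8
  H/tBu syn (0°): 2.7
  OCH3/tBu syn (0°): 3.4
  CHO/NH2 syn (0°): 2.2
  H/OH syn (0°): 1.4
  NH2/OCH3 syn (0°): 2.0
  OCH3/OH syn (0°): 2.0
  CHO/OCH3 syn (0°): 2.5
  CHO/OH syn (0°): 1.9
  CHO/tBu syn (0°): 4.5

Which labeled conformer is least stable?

A (eclipsed): H–OH eclipsed, OCH3–tBu eclipsed, CHO–NH2 eclipsed; 1.4 + 3.4 + 2.2 = 7.0 kcal/mol.
B (eclipsed): H–tBu eclipsed, OCH3–NH2 eclipsed, CHO–OH eclipsed; 2.7 + 2.0 + 1.9 = 6.6 kcal/mol.
C (eclipsed): H–NH2 eclipsed, OCH3–OH eclipsed, CHO–tBu eclipsed; 1.5 + 2.0 + 4.5 = 8.0 kcal/mol.
C has the highest total (8.0 kcal/mol).

C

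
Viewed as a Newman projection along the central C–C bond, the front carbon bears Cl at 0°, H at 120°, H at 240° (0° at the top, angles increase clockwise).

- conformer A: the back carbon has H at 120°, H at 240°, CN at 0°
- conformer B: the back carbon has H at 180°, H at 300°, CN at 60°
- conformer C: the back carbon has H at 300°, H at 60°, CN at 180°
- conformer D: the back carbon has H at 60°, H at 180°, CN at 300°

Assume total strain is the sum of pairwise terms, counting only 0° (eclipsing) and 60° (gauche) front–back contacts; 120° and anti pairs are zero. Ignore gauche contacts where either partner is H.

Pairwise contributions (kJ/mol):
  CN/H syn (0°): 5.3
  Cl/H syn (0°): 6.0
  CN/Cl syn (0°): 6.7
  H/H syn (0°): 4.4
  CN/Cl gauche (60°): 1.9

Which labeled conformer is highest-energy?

A (eclipsed): Cl–CN eclipsed, H–H eclipsed, H–H eclipsed; 6.7 + 4.4 + 4.4 = 15.5 kJ/mol.
B (staggered): Cl–CN gauche; 1.9 = 1.9 kJ/mol.
C (staggered): no non-H gauche contacts → 0.0 kJ/mol.
D (staggered): Cl–CN gauche; 1.9 = 1.9 kJ/mol.
A has the highest total (15.5 kJ/mol).

A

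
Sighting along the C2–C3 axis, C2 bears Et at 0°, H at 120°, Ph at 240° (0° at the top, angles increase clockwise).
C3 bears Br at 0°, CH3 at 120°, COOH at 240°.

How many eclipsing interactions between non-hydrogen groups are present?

Non-H eclipsing pairs: Et(0°)/Br(0°); Ph(240°)/COOH(240°) — 2 interactions.

2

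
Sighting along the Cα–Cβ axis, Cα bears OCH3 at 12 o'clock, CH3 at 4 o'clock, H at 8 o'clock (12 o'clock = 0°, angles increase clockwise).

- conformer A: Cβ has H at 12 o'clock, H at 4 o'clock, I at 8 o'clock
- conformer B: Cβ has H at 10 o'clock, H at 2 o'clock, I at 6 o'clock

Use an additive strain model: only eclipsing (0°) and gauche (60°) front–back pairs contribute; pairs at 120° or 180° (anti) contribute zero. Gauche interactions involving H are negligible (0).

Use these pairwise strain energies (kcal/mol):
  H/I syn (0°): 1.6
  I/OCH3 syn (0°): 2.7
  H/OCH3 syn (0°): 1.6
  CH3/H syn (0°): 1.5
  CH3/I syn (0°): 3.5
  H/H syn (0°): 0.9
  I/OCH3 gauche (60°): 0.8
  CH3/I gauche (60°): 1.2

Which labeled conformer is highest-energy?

A

A (eclipsed): OCH3(0°)/H(0°) eclipsed 1.6; CH3(120°)/H(120°) eclipsed 1.5; H(240°)/I(240°) eclipsed 1.6 → 4.7 kcal/mol.
B (staggered): CH3(120°)/I(180°) gauche 1.2 → 1.2 kcal/mol.
A has the highest total (4.7 kcal/mol).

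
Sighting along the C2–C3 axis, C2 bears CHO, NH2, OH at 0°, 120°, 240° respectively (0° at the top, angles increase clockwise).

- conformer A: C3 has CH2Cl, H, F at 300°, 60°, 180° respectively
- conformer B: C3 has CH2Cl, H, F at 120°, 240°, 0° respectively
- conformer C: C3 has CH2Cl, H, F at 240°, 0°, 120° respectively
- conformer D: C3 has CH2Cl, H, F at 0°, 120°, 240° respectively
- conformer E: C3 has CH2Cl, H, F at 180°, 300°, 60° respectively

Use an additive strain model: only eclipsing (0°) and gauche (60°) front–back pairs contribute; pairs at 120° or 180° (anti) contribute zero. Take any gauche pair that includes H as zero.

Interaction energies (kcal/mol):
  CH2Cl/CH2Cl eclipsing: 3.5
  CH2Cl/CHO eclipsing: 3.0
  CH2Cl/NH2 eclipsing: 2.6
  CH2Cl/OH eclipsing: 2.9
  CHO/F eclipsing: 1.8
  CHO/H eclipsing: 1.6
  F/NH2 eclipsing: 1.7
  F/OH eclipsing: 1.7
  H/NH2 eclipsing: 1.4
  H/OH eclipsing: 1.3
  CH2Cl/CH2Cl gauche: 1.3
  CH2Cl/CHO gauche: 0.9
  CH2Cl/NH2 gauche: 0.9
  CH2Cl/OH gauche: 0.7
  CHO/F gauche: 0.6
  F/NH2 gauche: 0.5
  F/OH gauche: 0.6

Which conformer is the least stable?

A (staggered): CHO(0°)/CH2Cl(300°) gauche 0.9; NH2(120°)/F(180°) gauche 0.5; OH(240°)/CH2Cl(300°) gauche 0.7; OH(240°)/F(180°) gauche 0.6 → 2.7 kcal/mol.
B (eclipsed): CHO(0°)/F(0°) eclipsed 1.8; NH2(120°)/CH2Cl(120°) eclipsed 2.6; OH(240°)/H(240°) eclipsed 1.3 → 5.7 kcal/mol.
C (eclipsed): CHO(0°)/H(0°) eclipsed 1.6; NH2(120°)/F(120°) eclipsed 1.7; OH(240°)/CH2Cl(240°) eclipsed 2.9 → 6.2 kcal/mol.
D (eclipsed): CHO(0°)/CH2Cl(0°) eclipsed 3.0; NH2(120°)/H(120°) eclipsed 1.4; OH(240°)/F(240°) eclipsed 1.7 → 6.1 kcal/mol.
E (staggered): CHO(0°)/F(60°) gauche 0.6; NH2(120°)/CH2Cl(180°) gauche 0.9; NH2(120°)/F(60°) gauche 0.5; OH(240°)/CH2Cl(180°) gauche 0.7 → 2.7 kcal/mol.
C has the highest total (6.2 kcal/mol).

C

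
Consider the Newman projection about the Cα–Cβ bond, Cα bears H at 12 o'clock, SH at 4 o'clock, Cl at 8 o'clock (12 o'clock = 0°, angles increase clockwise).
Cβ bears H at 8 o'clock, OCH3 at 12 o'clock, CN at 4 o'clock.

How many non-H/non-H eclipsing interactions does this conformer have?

1

Non-H eclipsing pairs: SH(120°)/CN(120°) — 1 interaction.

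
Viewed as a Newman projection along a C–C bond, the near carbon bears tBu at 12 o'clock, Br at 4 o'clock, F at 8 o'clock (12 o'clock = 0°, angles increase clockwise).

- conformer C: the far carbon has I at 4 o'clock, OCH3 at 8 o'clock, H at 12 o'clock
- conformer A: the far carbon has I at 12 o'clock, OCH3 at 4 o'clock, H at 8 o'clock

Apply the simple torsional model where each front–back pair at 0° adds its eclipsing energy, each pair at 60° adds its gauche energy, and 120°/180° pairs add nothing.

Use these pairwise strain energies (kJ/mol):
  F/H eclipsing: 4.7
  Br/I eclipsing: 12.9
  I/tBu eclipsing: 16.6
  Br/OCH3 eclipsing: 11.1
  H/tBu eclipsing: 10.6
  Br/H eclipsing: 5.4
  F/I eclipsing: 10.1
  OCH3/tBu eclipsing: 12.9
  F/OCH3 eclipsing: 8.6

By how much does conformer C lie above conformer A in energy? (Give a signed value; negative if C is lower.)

-0.3 kJ/mol

C (eclipsed): tBu(0°)/H(0°) eclipsed 10.6; Br(120°)/I(120°) eclipsed 12.9; F(240°)/OCH3(240°) eclipsed 8.6 → 32.1 kJ/mol.
A (eclipsed): tBu(0°)/I(0°) eclipsed 16.6; Br(120°)/OCH3(120°) eclipsed 11.1; F(240°)/H(240°) eclipsed 4.7 → 32.4 kJ/mol.
E(C) − E(A) = 32.1 − 32.4 = -0.3 kJ/mol.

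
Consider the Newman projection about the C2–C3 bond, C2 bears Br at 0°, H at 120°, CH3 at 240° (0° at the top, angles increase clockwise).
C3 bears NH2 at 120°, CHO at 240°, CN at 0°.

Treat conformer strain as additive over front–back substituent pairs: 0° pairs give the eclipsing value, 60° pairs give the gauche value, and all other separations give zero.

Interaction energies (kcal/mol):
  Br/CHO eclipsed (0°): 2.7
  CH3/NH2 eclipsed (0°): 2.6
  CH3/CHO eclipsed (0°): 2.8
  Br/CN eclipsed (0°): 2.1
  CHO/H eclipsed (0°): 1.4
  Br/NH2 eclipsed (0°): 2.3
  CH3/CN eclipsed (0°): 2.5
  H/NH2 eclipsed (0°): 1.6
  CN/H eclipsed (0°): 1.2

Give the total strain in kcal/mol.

This conformer (eclipsed): Br(0°)/CN(0°) eclipsed 2.1; H(120°)/NH2(120°) eclipsed 1.6; CH3(240°)/CHO(240°) eclipsed 2.8 → 6.5 kcal/mol.

6.5 kcal/mol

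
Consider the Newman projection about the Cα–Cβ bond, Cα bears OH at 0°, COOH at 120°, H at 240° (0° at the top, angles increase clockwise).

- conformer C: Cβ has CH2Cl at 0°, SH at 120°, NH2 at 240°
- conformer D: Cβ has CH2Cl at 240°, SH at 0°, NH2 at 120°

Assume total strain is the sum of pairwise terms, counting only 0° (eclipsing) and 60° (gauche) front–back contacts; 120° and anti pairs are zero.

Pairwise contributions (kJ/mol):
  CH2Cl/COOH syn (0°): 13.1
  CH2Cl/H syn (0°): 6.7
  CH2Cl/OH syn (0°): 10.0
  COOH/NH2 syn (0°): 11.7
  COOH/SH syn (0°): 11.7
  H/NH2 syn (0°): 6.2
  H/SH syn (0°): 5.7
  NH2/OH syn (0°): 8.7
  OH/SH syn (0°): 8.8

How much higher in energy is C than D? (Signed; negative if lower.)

C is eclipsed. OH at 0° is eclipsed with CH2Cl at 0° (10.0); COOH at 120° is eclipsed with SH at 120° (11.7); H at 240° is eclipsed with NH2 at 240° (6.2). Total 27.9 kJ/mol.
D is eclipsed. OH at 0° is eclipsed with SH at 0° (8.8); COOH at 120° is eclipsed with NH2 at 120° (11.7); H at 240° is eclipsed with CH2Cl at 240° (6.7). Total 27.2 kJ/mol.
E(C) − E(D) = 27.9 − 27.2 = +0.7 kJ/mol.

+0.7 kJ/mol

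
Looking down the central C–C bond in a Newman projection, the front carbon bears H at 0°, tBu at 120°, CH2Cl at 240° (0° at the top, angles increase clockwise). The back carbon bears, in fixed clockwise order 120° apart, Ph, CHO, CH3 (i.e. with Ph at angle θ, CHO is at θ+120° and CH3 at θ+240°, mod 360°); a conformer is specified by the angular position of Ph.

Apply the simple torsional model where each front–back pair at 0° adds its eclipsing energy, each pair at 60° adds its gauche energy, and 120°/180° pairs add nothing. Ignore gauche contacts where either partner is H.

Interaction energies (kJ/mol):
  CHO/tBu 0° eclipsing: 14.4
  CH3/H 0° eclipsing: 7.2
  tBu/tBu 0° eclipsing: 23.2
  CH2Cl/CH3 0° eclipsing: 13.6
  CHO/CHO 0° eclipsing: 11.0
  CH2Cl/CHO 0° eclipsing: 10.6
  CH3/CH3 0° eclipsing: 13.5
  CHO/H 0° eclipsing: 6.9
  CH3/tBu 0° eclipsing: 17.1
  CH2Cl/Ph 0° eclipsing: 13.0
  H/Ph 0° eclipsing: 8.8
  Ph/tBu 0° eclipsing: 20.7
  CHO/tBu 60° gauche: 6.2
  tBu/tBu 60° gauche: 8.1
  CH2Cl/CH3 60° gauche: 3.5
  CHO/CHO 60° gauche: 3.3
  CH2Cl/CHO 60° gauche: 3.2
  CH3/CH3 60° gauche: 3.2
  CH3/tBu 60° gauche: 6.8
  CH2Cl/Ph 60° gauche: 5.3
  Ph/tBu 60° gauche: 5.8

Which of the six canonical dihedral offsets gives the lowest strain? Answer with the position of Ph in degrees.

Ph at 0° is eclipsed. H at 0° is eclipsed with Ph at 0° (8.8); tBu at 120° is eclipsed with CHO at 120° (14.4); CH2Cl at 240° is eclipsed with CH3 at 240° (13.6). Total 36.8 kJ/mol.
Ph at 60° is staggered. tBu at 120° is gauche with Ph at 60° (5.8); tBu at 120° is gauche with CHO at 180° (6.2); CH2Cl at 240° is gauche with CHO at 180° (3.2); CH2Cl at 240° is gauche with CH3 at 300° (3.5). Total 18.7 kJ/mol.
Ph at 120° is eclipsed. H at 0° is eclipsed with CH3 at 0° (7.2); tBu at 120° is eclipsed with Ph at 120° (20.7); CH2Cl at 240° is eclipsed with CHO at 240° (10.6). Total 38.5 kJ/mol.
Ph at 180° is staggered. tBu at 120° is gauche with Ph at 180° (5.8); tBu at 120° is gauche with CH3 at 60° (6.8); CH2Cl at 240° is gauche with Ph at 180° (5.3); CH2Cl at 240° is gauche with CHO at 300° (3.2). Total 21.1 kJ/mol.
Ph at 240° is eclipsed. H at 0° is eclipsed with CHO at 0° (6.9); tBu at 120° is eclipsed with CH3 at 120° (17.1); CH2Cl at 240° is eclipsed with Ph at 240° (13.0). Total 37.0 kJ/mol.
Ph at 300° is staggered. tBu at 120° is gauche with CHO at 60° (6.2); tBu at 120° is gauche with CH3 at 180° (6.8); CH2Cl at 240° is gauche with Ph at 300° (5.3); CH2Cl at 240° is gauche with CH3 at 180° (3.5). Total 21.8 kJ/mol.
The minimum (18.7 kJ/mol) occurs with Ph at 60°.

60°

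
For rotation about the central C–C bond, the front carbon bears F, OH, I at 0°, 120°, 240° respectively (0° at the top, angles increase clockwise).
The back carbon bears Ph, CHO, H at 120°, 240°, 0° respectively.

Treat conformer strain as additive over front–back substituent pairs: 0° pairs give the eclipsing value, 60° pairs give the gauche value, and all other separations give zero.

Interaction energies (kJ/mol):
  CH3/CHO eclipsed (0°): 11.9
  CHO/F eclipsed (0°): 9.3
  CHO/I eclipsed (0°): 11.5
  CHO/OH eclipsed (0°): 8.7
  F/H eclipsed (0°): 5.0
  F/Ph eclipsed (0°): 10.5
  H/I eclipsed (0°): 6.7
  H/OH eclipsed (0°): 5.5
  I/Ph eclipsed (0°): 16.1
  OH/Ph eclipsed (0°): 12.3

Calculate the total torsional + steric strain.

This conformer (eclipsed): F–H eclipsed, OH–Ph eclipsed, I–CHO eclipsed; 5.0 + 12.3 + 11.5 = 28.8 kJ/mol.

28.8 kJ/mol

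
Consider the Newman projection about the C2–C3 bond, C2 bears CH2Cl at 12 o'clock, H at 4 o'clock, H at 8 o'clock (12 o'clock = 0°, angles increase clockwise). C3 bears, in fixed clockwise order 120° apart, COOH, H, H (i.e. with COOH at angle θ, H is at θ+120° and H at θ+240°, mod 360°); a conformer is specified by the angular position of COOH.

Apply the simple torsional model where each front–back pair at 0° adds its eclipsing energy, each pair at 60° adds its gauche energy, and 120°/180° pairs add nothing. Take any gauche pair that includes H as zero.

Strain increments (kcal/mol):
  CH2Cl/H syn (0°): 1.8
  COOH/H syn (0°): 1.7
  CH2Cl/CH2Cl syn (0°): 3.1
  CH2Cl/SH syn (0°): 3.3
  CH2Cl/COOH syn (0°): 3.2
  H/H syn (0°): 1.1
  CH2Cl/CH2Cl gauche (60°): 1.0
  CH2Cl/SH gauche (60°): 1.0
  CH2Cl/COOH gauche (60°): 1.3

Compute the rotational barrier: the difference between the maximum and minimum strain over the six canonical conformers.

COOH at 0° is eclipsed. CH2Cl at 0° is eclipsed with COOH at 0° (3.2); H at 120° is eclipsed with H at 120° (1.1); H at 240° is eclipsed with H at 240° (1.1). Total 5.4 kcal/mol.
COOH at 60° is staggered. CH2Cl at 0° is gauche with COOH at 60° (1.3). Total 1.3 kcal/mol.
COOH at 120° is eclipsed. CH2Cl at 0° is eclipsed with H at 0° (1.8); H at 120° is eclipsed with COOH at 120° (1.7); H at 240° is eclipsed with H at 240° (1.1). Total 4.6 kcal/mol.
COOH at 180° (staggered): no non-H gauche contacts → 0.0 kcal/mol.
COOH at 240° is eclipsed. CH2Cl at 0° is eclipsed with H at 0° (1.8); H at 120° is eclipsed with H at 120° (1.1); H at 240° is eclipsed with COOH at 240° (1.7). Total 4.6 kcal/mol.
COOH at 300° is staggered. CH2Cl at 0° is gauche with COOH at 300° (1.3). Total 1.3 kcal/mol.
Max at 0° (5.4 kcal/mol), min at 180° (0.0 kcal/mol); barrier = 5.4 kcal/mol.

5.4 kcal/mol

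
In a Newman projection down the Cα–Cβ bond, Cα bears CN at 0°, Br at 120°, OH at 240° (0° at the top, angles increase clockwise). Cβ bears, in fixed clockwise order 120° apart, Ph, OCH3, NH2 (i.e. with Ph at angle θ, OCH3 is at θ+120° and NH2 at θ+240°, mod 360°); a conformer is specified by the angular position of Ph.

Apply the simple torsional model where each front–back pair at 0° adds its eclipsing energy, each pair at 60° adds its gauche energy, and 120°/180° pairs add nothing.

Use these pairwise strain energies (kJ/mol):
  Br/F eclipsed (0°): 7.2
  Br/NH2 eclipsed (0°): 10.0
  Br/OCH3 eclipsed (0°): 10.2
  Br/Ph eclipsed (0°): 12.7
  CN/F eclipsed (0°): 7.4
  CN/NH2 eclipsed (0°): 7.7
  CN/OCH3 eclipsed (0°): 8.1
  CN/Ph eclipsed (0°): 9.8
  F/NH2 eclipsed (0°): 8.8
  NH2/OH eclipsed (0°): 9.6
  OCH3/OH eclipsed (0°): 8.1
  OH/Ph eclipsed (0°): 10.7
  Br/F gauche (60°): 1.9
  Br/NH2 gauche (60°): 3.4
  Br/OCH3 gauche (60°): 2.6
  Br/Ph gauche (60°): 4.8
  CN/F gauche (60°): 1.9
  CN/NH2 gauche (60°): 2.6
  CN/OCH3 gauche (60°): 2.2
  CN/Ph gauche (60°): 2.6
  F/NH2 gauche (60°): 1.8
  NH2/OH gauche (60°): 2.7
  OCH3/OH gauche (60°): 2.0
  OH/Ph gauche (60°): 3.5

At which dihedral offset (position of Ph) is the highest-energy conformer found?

Ph at 0° (eclipsed): CN–Ph eclipsed, Br–OCH3 eclipsed, OH–NH2 eclipsed; 9.8 + 10.2 + 9.6 = 29.6 kJ/mol.
Ph at 60° (staggered): CN–Ph gauche, CN–NH2 gauche, Br–Ph gauche, Br–OCH3 gauche, OH–OCH3 gauche, OH–NH2 gauche; 2.6 + 2.6 + 4.8 + 2.6 + 2.0 + 2.7 = 17.3 kJ/mol.
Ph at 120° (eclipsed): CN–NH2 eclipsed, Br–Ph eclipsed, OH–OCH3 eclipsed; 7.7 + 12.7 + 8.1 = 28.5 kJ/mol.
Ph at 180° (staggered): CN–OCH3 gauche, CN–NH2 gauche, Br–Ph gauche, Br–NH2 gauche, OH–Ph gauche, OH–OCH3 gauche; 2.2 + 2.6 + 4.8 + 3.4 + 3.5 + 2.0 = 18.5 kJ/mol.
Ph at 240° (eclipsed): CN–OCH3 eclipsed, Br–NH2 eclipsed, OH–Ph eclipsed; 8.1 + 10.0 + 10.7 = 28.8 kJ/mol.
Ph at 300° (staggered): CN–Ph gauche, CN–OCH3 gauche, Br–OCH3 gauche, Br–NH2 gauche, OH–Ph gauche, OH–NH2 gauche; 2.6 + 2.2 + 2.6 + 3.4 + 3.5 + 2.7 = 17.0 kJ/mol.
The maximum (29.6 kJ/mol) occurs with Ph at 0°.

0°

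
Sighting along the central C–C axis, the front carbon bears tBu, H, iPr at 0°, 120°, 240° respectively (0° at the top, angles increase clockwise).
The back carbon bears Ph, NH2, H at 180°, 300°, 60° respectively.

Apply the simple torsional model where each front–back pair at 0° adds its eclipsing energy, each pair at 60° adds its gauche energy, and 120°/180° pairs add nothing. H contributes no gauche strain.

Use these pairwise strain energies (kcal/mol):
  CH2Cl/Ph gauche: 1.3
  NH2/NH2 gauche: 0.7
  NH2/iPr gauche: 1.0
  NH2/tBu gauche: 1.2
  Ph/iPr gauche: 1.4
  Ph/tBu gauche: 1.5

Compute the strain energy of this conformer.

3.6 kcal/mol

This conformer (staggered): tBu–NH2 gauche, iPr–Ph gauche, iPr–NH2 gauche; 1.2 + 1.4 + 1.0 = 3.6 kcal/mol.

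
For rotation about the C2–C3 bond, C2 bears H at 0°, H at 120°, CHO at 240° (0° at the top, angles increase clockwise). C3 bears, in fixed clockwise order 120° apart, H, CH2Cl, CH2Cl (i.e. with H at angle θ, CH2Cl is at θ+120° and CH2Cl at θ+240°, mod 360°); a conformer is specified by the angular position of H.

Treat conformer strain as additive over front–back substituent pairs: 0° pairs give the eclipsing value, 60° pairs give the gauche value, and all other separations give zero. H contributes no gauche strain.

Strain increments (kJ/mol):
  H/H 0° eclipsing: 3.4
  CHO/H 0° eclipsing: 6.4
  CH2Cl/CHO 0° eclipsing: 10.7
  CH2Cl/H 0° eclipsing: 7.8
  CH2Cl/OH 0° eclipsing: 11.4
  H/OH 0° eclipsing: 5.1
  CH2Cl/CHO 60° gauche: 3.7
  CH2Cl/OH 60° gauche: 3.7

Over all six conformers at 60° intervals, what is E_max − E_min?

18.3 kJ/mol

H at 0° is eclipsed. H at 0° is eclipsed with H at 0° (3.4); H at 120° is eclipsed with CH2Cl at 120° (7.8); CHO at 240° is eclipsed with CH2Cl at 240° (10.7). Total 21.9 kJ/mol.
H at 60° is staggered. CHO at 240° is gauche with CH2Cl at 180° (3.7); CHO at 240° is gauche with CH2Cl at 300° (3.7). Total 7.4 kJ/mol.
H at 120° is eclipsed. H at 0° is eclipsed with CH2Cl at 0° (7.8); H at 120° is eclipsed with H at 120° (3.4); CHO at 240° is eclipsed with CH2Cl at 240° (10.7). Total 21.9 kJ/mol.
H at 180° is staggered. CHO at 240° is gauche with CH2Cl at 300° (3.7). Total 3.7 kJ/mol.
H at 240° is eclipsed. H at 0° is eclipsed with CH2Cl at 0° (7.8); H at 120° is eclipsed with CH2Cl at 120° (7.8); CHO at 240° is eclipsed with H at 240° (6.4). Total 22.0 kJ/mol.
H at 300° is staggered. CHO at 240° is gauche with CH2Cl at 180° (3.7). Total 3.7 kJ/mol.
Max at 240° (22.0 kJ/mol), min at 180° (3.7 kJ/mol); barrier = 18.3 kJ/mol.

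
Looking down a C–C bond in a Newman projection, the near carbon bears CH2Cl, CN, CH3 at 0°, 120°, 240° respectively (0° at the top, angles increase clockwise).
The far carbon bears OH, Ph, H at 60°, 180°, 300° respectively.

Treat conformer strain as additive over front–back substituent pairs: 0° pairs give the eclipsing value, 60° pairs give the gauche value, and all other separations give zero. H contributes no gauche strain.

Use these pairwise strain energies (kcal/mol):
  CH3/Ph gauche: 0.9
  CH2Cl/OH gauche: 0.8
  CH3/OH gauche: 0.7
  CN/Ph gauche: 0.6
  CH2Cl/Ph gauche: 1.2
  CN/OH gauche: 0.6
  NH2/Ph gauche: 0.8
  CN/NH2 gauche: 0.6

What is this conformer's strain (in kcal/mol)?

This conformer (staggered): CH2Cl(0°)/OH(60°) gauche 0.8; CN(120°)/OH(60°) gauche 0.6; CN(120°)/Ph(180°) gauche 0.6; CH3(240°)/Ph(180°) gauche 0.9 → 2.9 kcal/mol.

2.9 kcal/mol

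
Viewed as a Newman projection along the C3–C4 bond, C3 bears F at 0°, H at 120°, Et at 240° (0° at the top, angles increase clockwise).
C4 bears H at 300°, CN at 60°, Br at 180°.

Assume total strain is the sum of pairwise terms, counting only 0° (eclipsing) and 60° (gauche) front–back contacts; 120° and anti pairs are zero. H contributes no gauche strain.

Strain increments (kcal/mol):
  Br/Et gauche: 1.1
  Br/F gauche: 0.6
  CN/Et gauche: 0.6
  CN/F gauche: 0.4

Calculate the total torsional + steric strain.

This conformer (staggered): F(0°)/CN(60°) gauche 0.4; Et(240°)/Br(180°) gauche 1.1 → 1.5 kcal/mol.

1.5 kcal/mol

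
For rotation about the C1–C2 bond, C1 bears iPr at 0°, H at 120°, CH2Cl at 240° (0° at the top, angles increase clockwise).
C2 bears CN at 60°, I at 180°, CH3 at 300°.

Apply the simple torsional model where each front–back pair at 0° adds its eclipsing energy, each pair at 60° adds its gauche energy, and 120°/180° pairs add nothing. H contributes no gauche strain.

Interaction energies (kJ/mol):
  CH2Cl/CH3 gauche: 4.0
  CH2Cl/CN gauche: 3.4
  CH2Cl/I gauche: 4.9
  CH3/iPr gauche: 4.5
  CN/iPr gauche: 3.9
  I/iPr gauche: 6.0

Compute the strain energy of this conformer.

This conformer is staggered. iPr at 0° is gauche with CN at 60° (3.9); iPr at 0° is gauche with CH3 at 300° (4.5); CH2Cl at 240° is gauche with I at 180° (4.9); CH2Cl at 240° is gauche with CH3 at 300° (4.0). Total 17.3 kJ/mol.

17.3 kJ/mol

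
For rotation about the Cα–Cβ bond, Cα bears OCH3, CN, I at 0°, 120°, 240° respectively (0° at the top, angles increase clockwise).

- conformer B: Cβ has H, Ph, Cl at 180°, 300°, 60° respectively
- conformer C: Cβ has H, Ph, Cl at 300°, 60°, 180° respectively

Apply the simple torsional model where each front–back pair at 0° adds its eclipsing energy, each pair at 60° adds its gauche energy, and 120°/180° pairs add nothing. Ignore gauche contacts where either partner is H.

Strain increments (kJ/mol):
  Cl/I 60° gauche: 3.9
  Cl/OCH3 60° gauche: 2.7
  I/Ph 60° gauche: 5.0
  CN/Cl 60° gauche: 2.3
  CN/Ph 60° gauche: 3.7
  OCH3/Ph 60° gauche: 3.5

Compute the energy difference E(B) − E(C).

+0.1 kJ/mol

B (staggered): OCH3–Ph gauche, OCH3–Cl gauche, CN–Cl gauche, I–Ph gauche; 3.5 + 2.7 + 2.3 + 5.0 = 13.5 kJ/mol.
C (staggered): OCH3–Ph gauche, CN–Ph gauche, CN–Cl gauche, I–Cl gauche; 3.5 + 3.7 + 2.3 + 3.9 = 13.4 kJ/mol.
E(B) − E(C) = 13.5 − 13.4 = +0.1 kJ/mol.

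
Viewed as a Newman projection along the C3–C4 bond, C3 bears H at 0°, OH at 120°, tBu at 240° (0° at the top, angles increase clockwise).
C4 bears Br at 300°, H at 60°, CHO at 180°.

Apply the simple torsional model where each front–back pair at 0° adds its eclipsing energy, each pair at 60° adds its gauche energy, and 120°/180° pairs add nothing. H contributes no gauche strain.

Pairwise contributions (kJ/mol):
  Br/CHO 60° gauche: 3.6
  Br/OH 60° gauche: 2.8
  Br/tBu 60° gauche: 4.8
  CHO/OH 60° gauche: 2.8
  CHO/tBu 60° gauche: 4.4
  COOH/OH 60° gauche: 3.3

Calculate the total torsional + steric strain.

12.0 kJ/mol

This conformer is staggered. OH at 120° is gauche with CHO at 180° (2.8); tBu at 240° is gauche with Br at 300° (4.8); tBu at 240° is gauche with CHO at 180° (4.4). Total 12.0 kJ/mol.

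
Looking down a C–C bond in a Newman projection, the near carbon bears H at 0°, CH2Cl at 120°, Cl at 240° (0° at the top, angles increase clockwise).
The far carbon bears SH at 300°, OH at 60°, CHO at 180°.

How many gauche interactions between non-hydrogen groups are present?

4

Non-H gauche pairs: CH2Cl(120°)/OH(60°); CH2Cl(120°)/CHO(180°); Cl(240°)/SH(300°); Cl(240°)/CHO(180°) — 4 interactions.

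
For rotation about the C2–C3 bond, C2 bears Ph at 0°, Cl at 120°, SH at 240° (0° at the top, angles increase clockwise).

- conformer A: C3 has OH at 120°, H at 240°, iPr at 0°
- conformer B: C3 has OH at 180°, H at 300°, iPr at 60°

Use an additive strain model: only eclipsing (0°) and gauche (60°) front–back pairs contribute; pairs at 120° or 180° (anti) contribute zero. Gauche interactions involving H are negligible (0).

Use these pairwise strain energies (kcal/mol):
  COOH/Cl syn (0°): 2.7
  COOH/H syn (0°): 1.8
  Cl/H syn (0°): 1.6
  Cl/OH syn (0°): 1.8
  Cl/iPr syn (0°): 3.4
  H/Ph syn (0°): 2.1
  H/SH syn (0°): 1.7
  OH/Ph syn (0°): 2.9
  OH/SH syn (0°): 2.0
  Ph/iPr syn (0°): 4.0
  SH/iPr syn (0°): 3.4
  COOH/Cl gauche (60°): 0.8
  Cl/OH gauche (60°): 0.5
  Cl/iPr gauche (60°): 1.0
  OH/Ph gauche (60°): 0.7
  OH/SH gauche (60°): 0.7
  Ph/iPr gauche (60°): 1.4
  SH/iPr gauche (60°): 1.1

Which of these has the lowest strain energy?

A (eclipsed): Ph(0°)/iPr(0°) eclipsed 4.0; Cl(120°)/OH(120°) eclipsed 1.8; SH(240°)/H(240°) eclipsed 1.7 → 7.5 kcal/mol.
B (staggered): Ph(0°)/iPr(60°) gauche 1.4; Cl(120°)/OH(180°) gauche 0.5; Cl(120°)/iPr(60°) gauche 1.0; SH(240°)/OH(180°) gauche 0.7 → 3.6 kcal/mol.
B has the lowest total (3.6 kcal/mol).

B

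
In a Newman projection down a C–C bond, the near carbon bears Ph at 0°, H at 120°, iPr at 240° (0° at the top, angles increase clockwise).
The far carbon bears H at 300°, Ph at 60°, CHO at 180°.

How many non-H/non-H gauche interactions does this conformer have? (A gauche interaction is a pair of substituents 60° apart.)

Non-H gauche pairs: Ph(0°)/Ph(60°); iPr(240°)/CHO(180°) — 2 interactions.

2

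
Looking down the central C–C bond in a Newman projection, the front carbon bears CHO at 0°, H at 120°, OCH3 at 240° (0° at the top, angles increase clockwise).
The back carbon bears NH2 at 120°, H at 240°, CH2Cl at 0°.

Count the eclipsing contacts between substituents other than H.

1

Non-H eclipsing pairs: CHO(0°)/CH2Cl(0°) — 1 interaction.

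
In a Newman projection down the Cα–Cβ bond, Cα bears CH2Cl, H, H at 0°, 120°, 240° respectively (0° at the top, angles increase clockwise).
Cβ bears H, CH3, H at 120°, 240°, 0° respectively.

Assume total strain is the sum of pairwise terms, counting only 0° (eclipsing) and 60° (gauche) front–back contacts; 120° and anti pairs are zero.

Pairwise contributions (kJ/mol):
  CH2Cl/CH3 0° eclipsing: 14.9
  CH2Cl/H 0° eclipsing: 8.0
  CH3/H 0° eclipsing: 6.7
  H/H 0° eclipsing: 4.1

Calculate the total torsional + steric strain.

This conformer is eclipsed. CH2Cl at 0° is eclipsed with H at 0° (8.0); H at 120° is eclipsed with H at 120° (4.1); H at 240° is eclipsed with CH3 at 240° (6.7). Total 18.8 kJ/mol.

18.8 kJ/mol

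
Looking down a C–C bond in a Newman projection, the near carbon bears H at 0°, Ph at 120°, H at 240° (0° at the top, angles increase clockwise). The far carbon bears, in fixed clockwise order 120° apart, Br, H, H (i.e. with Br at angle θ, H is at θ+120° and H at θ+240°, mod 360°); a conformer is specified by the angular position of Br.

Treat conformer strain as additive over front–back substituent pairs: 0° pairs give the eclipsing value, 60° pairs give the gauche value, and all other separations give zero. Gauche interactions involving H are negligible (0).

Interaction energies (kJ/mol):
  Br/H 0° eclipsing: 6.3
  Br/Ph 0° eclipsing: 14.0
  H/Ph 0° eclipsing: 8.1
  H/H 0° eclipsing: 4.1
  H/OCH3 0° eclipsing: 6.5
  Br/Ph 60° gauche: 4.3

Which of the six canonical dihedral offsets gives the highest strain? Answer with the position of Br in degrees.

120°

Br at 0° (eclipsed): H(0°)/Br(0°) eclipsed 6.3; Ph(120°)/H(120°) eclipsed 8.1; H(240°)/H(240°) eclipsed 4.1 → 18.5 kJ/mol.
Br at 60° (staggered): Ph(120°)/Br(60°) gauche 4.3 → 4.3 kJ/mol.
Br at 120° (eclipsed): H(0°)/H(0°) eclipsed 4.1; Ph(120°)/Br(120°) eclipsed 14.0; H(240°)/H(240°) eclipsed 4.1 → 22.2 kJ/mol.
Br at 180° (staggered): Ph(120°)/Br(180°) gauche 4.3 → 4.3 kJ/mol.
Br at 240° (eclipsed): H(0°)/H(0°) eclipsed 4.1; Ph(120°)/H(120°) eclipsed 8.1; H(240°)/Br(240°) eclipsed 6.3 → 18.5 kJ/mol.
Br at 300° (staggered): no non-H gauche contacts → 0.0 kJ/mol.
The maximum (22.2 kJ/mol) occurs with Br at 120°.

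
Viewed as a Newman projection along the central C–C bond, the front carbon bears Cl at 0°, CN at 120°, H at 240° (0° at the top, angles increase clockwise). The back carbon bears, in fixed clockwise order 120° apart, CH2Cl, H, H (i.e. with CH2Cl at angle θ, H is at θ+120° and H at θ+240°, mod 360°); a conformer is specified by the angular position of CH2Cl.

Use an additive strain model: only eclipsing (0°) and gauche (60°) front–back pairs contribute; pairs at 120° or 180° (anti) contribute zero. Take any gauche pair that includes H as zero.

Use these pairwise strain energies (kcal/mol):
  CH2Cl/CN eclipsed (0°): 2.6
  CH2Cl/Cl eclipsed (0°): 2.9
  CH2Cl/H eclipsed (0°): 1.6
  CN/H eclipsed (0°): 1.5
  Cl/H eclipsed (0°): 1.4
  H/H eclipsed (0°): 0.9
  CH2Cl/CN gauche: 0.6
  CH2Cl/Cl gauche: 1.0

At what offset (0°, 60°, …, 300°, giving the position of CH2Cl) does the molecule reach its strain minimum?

180°

CH2Cl at 0° is eclipsed. Cl at 0° is eclipsed with CH2Cl at 0° (2.9); CN at 120° is eclipsed with H at 120° (1.5); H at 240° is eclipsed with H at 240° (0.9). Total 5.3 kcal/mol.
CH2Cl at 60° is staggered. Cl at 0° is gauche with CH2Cl at 60° (1.0); CN at 120° is gauche with CH2Cl at 60° (0.6). Total 1.6 kcal/mol.
CH2Cl at 120° is eclipsed. Cl at 0° is eclipsed with H at 0° (1.4); CN at 120° is eclipsed with CH2Cl at 120° (2.6); H at 240° is eclipsed with H at 240° (0.9). Total 4.9 kcal/mol.
CH2Cl at 180° is staggered. CN at 120° is gauche with CH2Cl at 180° (0.6). Total 0.6 kcal/mol.
CH2Cl at 240° is eclipsed. Cl at 0° is eclipsed with H at 0° (1.4); CN at 120° is eclipsed with H at 120° (1.5); H at 240° is eclipsed with CH2Cl at 240° (1.6). Total 4.5 kcal/mol.
CH2Cl at 300° is staggered. Cl at 0° is gauche with CH2Cl at 300° (1.0). Total 1.0 kcal/mol.
The minimum (0.6 kcal/mol) occurs with CH2Cl at 180°.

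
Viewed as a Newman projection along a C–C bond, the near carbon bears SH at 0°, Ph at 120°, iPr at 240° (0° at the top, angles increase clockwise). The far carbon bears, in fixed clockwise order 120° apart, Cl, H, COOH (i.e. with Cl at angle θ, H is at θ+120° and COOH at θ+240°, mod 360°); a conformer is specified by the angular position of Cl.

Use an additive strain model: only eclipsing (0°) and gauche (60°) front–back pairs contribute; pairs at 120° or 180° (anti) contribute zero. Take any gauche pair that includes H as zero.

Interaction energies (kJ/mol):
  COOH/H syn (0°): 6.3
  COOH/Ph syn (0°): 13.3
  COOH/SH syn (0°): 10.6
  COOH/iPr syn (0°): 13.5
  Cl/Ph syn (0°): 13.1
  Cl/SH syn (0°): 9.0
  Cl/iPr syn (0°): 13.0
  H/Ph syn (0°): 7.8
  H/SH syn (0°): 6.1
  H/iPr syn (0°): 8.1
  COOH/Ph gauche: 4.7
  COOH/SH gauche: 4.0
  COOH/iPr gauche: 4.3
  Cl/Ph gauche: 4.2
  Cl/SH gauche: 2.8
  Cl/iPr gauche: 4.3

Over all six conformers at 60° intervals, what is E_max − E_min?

Cl at 0° (eclipsed): SH–Cl eclipsed, Ph–H eclipsed, iPr–COOH eclipsed; 9.0 + 7.8 + 13.5 = 30.3 kJ/mol.
Cl at 60° (staggered): SH–Cl gauche, SH–COOH gauche, Ph–Cl gauche, iPr–COOH gauche; 2.8 + 4.0 + 4.2 + 4.3 = 15.3 kJ/mol.
Cl at 120° (eclipsed): SH–COOH eclipsed, Ph–Cl eclipsed, iPr–H eclipsed; 10.6 + 13.1 + 8.1 = 31.8 kJ/mol.
Cl at 180° (staggered): SH–COOH gauche, Ph–Cl gauche, Ph–COOH gauche, iPr–Cl gauche; 4.0 + 4.2 + 4.7 + 4.3 = 17.2 kJ/mol.
Cl at 240° (eclipsed): SH–H eclipsed, Ph–COOH eclipsed, iPr–Cl eclipsed; 6.1 + 13.3 + 13.0 = 32.4 kJ/mol.
Cl at 300° (staggered): SH–Cl gauche, Ph–COOH gauche, iPr–Cl gauche, iPr–COOH gauche; 2.8 + 4.7 + 4.3 + 4.3 = 16.1 kJ/mol.
Max at 240° (32.4 kJ/mol), min at 60° (15.3 kJ/mol); barrier = 17.1 kJ/mol.

17.1 kJ/mol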